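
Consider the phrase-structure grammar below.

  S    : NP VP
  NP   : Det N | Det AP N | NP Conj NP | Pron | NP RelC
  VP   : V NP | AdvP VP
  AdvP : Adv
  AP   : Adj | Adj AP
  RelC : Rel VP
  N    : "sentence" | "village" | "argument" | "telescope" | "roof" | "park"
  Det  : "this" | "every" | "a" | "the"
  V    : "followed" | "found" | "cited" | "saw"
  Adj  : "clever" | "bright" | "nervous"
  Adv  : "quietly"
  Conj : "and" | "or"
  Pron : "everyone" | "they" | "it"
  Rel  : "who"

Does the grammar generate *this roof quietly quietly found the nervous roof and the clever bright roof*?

Grammatical

[S [NP [Det this] [N roof]] [VP [AdvP [Adv quietly]] [VP [AdvP [Adv quietly]] [VP [V found] [NP [NP [Det the] [AP [Adj nervous]] [N roof]] [Conj and] [NP [Det the] [AP [Adj clever] [AP [Adj bright]]] [N roof]]]]]]]
Every word is introduced by a lexical rule and the phrasal rules combine the resulting categories into a single S.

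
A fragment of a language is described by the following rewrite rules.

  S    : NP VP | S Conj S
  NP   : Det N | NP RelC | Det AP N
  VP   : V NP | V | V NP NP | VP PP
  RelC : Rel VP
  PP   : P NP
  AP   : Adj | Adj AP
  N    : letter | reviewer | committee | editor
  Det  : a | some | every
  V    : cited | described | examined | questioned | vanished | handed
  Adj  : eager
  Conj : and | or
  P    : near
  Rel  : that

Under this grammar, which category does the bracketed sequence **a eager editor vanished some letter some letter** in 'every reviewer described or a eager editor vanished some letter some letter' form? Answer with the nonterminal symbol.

S
  S
    NP
      Det: every
      N: reviewer
    VP
      V: described
  Conj: or
  S
    NP
      Det: a
      AP
        Adj: eager
      N: editor
    VP
      V: vanished
      NP
        Det: some
        N: letter
      NP
        Det: some
        N: letter
The span 'a eager editor vanished some letter some letter' is the S node built by S → NP VP.

S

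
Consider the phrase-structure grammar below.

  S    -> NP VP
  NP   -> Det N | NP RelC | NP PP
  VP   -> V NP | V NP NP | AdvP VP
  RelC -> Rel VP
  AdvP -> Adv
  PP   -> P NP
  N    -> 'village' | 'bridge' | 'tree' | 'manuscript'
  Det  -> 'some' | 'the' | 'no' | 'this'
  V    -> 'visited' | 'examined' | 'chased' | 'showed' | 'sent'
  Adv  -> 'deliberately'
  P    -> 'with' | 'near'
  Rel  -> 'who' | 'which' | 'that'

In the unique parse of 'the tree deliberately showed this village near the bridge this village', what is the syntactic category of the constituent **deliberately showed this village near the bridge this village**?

VP

S
  NP
    Det: the
    N: tree
  VP
    AdvP
      Adv: deliberately
    VP
      V: showed
      NP
        NP
          Det: this
          N: village
        PP
          P: near
          NP
            Det: the
            N: bridge
      NP
        Det: this
        N: village
The span 'deliberately showed this village near the bridge this village' is the VP node built by VP → AdvP VP.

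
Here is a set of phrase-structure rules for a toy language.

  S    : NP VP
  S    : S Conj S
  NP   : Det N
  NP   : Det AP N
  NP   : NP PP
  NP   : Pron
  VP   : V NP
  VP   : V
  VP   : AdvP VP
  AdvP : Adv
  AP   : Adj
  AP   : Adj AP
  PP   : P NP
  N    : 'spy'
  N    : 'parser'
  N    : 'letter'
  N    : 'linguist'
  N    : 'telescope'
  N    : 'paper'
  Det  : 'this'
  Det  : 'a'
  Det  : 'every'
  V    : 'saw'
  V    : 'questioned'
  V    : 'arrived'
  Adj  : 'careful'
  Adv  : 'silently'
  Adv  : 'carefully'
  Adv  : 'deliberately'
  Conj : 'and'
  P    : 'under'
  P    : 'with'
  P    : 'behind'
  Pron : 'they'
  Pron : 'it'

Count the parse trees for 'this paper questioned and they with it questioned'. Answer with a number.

[S [S [NP [Det this] [N paper]] [VP [V questioned]]] [Conj and] [S [NP [NP [Pron they]] [PP [P with] [NP [Pron it]]]] [VP [V questioned]]]]
No rule offers an alternative attachment or grouping for any span, so this is the only derivation.

1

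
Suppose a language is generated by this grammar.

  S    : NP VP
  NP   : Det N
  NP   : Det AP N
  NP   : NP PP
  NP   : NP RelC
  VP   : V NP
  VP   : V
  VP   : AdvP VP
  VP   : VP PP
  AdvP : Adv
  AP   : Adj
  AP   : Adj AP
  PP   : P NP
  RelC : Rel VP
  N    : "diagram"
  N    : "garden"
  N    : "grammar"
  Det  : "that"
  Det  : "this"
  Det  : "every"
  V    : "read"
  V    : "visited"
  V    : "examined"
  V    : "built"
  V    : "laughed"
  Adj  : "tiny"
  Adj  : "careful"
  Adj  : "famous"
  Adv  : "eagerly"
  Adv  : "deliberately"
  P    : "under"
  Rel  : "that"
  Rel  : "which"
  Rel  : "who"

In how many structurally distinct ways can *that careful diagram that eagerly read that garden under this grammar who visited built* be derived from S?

Two of the 9 distinct bracketings:
[S [NP [NP [NP [Det that] [AP [Adj careful]] [N diagram]] [RelC [Rel that] [VP [AdvP [Adv eagerly]] [VP [V read] [NP [Det that] [N garden]]]]]] [PP [P under] [NP [NP [Det this] [N grammar]] [RelC [Rel who] [VP [V visited]]]]]] [VP [V built]]]
[S [NP [NP [Det that] [AP [Adj careful]] [N diagram]] [RelC [Rel that] [VP [AdvP [Adv eagerly]] [VP [V read] [NP [NP [Det that] [N garden]] [PP [P under] [NP [NP [Det this] [N grammar]] [RelC [Rel who] [VP [V visited]]]]]]]]]] [VP [V built]]]
The trees differ in how a recursive rule is bracketed over the same span.

9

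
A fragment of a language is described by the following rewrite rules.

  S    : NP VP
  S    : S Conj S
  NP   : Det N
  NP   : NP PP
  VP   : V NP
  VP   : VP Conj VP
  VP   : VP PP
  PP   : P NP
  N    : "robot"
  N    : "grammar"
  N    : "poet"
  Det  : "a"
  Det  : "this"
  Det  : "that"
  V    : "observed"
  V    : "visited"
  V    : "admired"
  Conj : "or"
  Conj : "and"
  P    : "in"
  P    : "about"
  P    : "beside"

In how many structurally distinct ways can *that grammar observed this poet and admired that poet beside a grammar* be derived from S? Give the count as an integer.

Two of the 3 distinct bracketings:
[S [NP [Det that] [N grammar]] [VP [VP [V observed] [NP [Det this] [N poet]]] [Conj and] [VP [V admired] [NP [NP [Det that] [N poet]] [PP [P beside] [NP [Det a] [N grammar]]]]]]]
[S [NP [Det that] [N grammar]] [VP [VP [V observed] [NP [Det this] [N poet]]] [Conj and] [VP [VP [V admired] [NP [Det that] [N poet]]] [PP [P beside] [NP [Det a] [N grammar]]]]]]
The difference turns on whether NP → NP PP is used at the relevant span, versus an alternative expansion of NP.

3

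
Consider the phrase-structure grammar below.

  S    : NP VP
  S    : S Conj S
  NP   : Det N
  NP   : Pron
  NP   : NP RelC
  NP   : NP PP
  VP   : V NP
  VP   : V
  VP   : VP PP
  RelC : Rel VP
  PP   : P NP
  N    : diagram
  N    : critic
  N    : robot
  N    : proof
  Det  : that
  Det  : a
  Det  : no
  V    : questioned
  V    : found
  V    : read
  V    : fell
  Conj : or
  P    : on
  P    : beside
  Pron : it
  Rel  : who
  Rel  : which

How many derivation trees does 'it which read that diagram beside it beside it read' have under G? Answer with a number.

9

Two of the 9 distinct bracketings:
[S [NP [NP [Pron it]] [RelC [Rel which] [VP [V read] [NP [NP [Det that] [N diagram]] [PP [P beside] [NP [NP [Pron it]] [PP [P beside] [NP [Pron it]]]]]]]]] [VP [V read]]]
[S [NP [NP [Pron it]] [RelC [Rel which] [VP [V read] [NP [NP [NP [Det that] [N diagram]] [PP [P beside] [NP [Pron it]]]] [PP [P beside] [NP [Pron it]]]]]]] [VP [V read]]]
The trees differ in how a recursive rule is bracketed over the same span.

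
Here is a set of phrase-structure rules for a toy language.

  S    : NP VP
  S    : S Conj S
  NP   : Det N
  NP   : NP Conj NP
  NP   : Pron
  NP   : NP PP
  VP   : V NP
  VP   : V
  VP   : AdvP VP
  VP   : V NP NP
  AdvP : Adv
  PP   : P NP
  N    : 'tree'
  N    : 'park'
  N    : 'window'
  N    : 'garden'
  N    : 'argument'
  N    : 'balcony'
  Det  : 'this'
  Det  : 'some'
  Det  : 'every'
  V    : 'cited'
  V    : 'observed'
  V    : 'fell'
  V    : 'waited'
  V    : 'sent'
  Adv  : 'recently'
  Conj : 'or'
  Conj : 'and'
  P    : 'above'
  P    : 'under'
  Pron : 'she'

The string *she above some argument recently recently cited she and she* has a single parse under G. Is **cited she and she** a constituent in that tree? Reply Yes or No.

[S [NP [NP [Pron she]] [PP [P above] [NP [Det some] [N argument]]]] [VP [AdvP [Adv recently]] [VP [AdvP [Adv recently]] [VP [V cited] [NP [NP [Pron she]] [Conj and] [NP [Pron she]]]]]]]
The words 'cited she and she' are exhaustively dominated by a single VP node (built by VP → V NP), so they form a constituent.

Yes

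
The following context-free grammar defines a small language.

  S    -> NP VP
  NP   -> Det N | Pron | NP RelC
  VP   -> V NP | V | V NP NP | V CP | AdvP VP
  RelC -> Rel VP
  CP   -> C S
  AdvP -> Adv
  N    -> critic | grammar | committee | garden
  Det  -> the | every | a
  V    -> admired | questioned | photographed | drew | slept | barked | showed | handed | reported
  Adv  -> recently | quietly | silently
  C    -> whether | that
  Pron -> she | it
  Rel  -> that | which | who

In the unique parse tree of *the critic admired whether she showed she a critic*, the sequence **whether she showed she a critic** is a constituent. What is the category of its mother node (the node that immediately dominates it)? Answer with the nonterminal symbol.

VP

S
  NP
    Det: the
    N: critic
  VP
    V: admired
    CP
      C: whether
      S
        NP
          Pron: she
        VP
          V: showed
          NP
            Pron: she
          NP
            Det: a
            N: critic
The span 'whether she showed she a critic' is the CP node built by CP → C S.
Its mother is the VP built by VP → V CP.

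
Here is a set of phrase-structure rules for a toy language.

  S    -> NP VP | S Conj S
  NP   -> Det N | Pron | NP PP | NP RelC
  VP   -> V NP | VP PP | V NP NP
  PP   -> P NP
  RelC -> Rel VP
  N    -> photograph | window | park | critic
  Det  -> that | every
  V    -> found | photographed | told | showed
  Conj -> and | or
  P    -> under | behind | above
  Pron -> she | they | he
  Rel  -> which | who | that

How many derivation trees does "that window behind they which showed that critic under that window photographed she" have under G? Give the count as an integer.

Two of the 7 distinct bracketings:
[S [NP [NP [Det that] [N window]] [PP [P behind] [NP [NP [NP [Pron they]] [RelC [Rel which] [VP [V showed] [NP [Det that] [N critic]]]]] [PP [P under] [NP [Det that] [N window]]]]]] [VP [V photographed] [NP [Pron she]]]]
[S [NP [NP [Det that] [N window]] [PP [P behind] [NP [NP [Pron they]] [RelC [Rel which] [VP [V showed] [NP [NP [Det that] [N critic]] [PP [P under] [NP [Det that] [N window]]]]]]]]] [VP [V photographed] [NP [Pron she]]]]
The trees differ in how a recursive rule is bracketed over the same span.

7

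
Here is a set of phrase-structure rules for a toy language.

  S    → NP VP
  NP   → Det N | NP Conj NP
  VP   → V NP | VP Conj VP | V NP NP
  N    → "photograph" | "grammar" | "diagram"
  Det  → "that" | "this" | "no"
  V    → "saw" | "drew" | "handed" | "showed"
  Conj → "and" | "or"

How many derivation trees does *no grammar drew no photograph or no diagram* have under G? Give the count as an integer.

[S [NP [Det no] [N grammar]] [VP [V drew] [NP [NP [Det no] [N photograph]] [Conj or] [NP [Det no] [N diagram]]]]]
No rule offers an alternative attachment or grouping for any span, so this is the only derivation.

1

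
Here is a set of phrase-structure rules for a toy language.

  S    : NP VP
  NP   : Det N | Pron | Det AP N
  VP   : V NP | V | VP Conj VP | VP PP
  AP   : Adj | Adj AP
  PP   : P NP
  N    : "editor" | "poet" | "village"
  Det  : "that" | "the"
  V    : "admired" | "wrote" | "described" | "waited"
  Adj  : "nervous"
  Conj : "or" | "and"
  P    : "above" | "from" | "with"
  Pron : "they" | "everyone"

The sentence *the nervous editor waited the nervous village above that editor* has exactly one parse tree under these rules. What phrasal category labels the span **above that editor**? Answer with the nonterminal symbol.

PP

S
  NP
    Det: the
    AP
      Adj: nervous
    N: editor
  VP
    VP
      V: waited
      NP
        Det: the
        AP
          Adj: nervous
        N: village
    PP
      P: above
      NP
        Det: that
        N: editor
The span 'above that editor' is the PP node built by PP → P NP.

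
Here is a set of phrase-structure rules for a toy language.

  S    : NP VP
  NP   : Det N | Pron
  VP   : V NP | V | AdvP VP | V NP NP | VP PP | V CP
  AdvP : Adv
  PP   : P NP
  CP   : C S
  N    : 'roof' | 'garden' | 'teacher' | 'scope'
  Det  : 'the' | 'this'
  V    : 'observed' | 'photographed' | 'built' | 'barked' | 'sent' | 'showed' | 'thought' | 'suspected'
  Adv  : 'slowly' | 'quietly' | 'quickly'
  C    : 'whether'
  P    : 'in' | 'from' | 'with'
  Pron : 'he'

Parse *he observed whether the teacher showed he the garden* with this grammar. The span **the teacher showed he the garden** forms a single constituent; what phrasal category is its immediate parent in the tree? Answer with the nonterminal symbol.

[S [NP [Pron he]] [VP [V observed] [CP [C whether] [S [NP [Det the] [N teacher]] [VP [V showed] [NP [Pron he]] [NP [Det the] [N garden]]]]]]]
The span 'the teacher showed he the garden' is the S node built by S → NP VP.
Its mother is the CP built by CP → C S.

CP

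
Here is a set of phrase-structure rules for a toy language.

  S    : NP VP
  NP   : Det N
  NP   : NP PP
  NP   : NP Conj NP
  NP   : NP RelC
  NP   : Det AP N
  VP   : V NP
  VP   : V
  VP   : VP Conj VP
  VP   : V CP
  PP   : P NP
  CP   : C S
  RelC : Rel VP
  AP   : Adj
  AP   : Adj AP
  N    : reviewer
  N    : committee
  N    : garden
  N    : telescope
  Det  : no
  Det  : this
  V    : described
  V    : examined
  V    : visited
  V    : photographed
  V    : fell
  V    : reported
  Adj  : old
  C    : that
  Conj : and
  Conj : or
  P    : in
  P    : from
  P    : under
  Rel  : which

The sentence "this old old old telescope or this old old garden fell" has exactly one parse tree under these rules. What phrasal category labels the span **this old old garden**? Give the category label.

[S [NP [NP [Det this] [AP [Adj old] [AP [Adj old] [AP [Adj old]]]] [N telescope]] [Conj or] [NP [Det this] [AP [Adj old] [AP [Adj old]]] [N garden]]] [VP [V fell]]]
The span 'this old old garden' is the NP node built by NP → Det AP N.

NP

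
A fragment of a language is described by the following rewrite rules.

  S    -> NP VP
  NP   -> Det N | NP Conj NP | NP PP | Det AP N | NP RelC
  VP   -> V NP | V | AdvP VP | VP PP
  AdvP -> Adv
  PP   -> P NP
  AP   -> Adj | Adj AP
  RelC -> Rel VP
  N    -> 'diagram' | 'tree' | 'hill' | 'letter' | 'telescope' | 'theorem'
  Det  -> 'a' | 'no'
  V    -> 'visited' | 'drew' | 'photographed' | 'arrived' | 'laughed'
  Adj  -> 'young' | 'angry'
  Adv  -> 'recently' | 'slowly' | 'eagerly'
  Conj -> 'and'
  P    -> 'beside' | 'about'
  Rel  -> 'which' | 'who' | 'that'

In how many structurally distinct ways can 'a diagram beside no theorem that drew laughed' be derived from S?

The two bracketings:
[S [NP [NP [Det a] [N diagram]] [PP [P beside] [NP [NP [Det no] [N theorem]] [RelC [Rel that] [VP [V drew]]]]]] [VP [V laughed]]]
[S [NP [NP [NP [Det a] [N diagram]] [PP [P beside] [NP [Det no] [N theorem]]]] [RelC [Rel that] [VP [V drew]]]] [VP [V laughed]]]
The trees differ in how a recursive rule is bracketed over the same span.

2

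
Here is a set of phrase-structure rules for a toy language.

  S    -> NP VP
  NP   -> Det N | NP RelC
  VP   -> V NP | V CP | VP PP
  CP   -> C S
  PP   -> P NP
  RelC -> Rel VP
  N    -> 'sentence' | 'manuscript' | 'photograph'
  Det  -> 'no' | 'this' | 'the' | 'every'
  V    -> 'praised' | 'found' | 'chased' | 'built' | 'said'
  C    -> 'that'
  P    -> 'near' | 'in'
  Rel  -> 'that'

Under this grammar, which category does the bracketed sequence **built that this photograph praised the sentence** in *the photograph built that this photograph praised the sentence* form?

[S [NP [Det the] [N photograph]] [VP [V built] [CP [C that] [S [NP [Det this] [N photograph]] [VP [V praised] [NP [Det the] [N sentence]]]]]]]
The span 'built that this photograph praised the sentence' is the VP node built by VP → V CP.

VP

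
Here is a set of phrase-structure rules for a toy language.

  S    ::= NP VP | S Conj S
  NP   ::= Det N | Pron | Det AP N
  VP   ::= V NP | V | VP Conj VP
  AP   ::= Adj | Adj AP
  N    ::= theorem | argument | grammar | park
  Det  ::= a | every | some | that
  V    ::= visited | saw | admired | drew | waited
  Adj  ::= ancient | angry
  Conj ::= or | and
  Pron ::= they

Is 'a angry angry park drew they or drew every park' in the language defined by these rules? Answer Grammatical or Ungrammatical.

[S [NP [Det a] [AP [Adj angry] [AP [Adj angry]]] [N park]] [VP [VP [V drew] [NP [Pron they]]] [Conj or] [VP [V drew] [NP [Det every] [N park]]]]]
Every word is introduced by a lexical rule and the phrasal rules combine the resulting categories into a single S.

Grammatical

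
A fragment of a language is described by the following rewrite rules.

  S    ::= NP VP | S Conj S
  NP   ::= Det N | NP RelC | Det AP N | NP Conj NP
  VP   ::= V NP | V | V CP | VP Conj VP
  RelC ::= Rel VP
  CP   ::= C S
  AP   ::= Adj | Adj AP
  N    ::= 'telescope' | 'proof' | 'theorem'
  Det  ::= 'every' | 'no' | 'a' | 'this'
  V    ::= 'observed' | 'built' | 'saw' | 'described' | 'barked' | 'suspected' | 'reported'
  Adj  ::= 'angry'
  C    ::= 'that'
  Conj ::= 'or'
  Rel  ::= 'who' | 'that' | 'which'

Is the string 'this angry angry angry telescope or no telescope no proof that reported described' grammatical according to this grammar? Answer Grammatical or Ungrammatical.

Ungrammatical

An N word can never sit immediately before a Det word in any string this grammar generates, so the substring 'telescope no' rules out a derivation.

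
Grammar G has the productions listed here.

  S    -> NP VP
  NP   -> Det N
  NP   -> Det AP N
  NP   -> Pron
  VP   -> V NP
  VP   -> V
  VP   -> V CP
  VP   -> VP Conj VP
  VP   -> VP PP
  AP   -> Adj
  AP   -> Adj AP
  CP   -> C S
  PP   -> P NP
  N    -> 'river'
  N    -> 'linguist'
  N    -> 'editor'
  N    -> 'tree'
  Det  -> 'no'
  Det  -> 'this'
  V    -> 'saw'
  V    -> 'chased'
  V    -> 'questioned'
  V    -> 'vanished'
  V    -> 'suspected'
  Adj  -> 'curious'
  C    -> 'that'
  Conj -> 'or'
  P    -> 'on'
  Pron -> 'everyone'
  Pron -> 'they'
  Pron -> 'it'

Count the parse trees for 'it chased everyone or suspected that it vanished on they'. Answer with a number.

Two of the 3 distinct bracketings:
[S [NP [Pron it]] [VP [VP [V chased] [NP [Pron everyone]]] [Conj or] [VP [V suspected] [CP [C that] [S [NP [Pron it]] [VP [VP [V vanished]] [PP [P on] [NP [Pron they]]]]]]]]]
[S [NP [Pron it]] [VP [VP [V chased] [NP [Pron everyone]]] [Conj or] [VP [VP [V suspected] [CP [C that] [S [NP [Pron it]] [VP [V vanished]]]]] [PP [P on] [NP [Pron they]]]]]]
The trees differ in how a recursive rule is bracketed over the same span.

3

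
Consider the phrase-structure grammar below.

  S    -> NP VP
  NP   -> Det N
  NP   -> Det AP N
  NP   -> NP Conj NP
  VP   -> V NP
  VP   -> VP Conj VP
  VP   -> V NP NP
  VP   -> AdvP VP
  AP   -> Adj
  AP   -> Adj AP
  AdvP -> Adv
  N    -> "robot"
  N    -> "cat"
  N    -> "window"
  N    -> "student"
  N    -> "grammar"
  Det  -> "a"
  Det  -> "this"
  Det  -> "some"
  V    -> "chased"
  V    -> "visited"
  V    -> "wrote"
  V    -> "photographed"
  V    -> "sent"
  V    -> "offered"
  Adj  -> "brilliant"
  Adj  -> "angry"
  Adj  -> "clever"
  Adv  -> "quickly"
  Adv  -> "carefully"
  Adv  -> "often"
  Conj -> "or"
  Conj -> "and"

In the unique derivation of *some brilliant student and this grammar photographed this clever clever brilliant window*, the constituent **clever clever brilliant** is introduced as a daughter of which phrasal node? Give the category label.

S
  NP
    NP
      Det: some
      AP
        Adj: brilliant
      N: student
    Conj: and
    NP
      Det: this
      N: grammar
  VP
    V: photographed
    NP
      Det: this
      AP
        Adj: clever
        AP
          Adj: clever
          AP
            Adj: brilliant
      N: window
The span 'clever clever brilliant' is the AP node built by AP → Adj AP.
Its mother is the NP built by NP → Det AP N.

NP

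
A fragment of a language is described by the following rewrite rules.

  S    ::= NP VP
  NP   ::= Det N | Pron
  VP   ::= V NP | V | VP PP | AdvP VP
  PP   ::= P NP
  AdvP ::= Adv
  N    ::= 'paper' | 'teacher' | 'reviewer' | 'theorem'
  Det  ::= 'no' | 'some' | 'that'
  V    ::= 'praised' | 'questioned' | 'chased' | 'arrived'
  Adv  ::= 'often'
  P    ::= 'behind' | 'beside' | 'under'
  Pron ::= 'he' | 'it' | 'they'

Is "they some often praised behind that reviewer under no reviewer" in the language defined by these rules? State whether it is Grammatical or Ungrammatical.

A Pron word can never sit immediately before a Det word in any string this grammar generates, so the substring 'they some' rules out a derivation.

Ungrammatical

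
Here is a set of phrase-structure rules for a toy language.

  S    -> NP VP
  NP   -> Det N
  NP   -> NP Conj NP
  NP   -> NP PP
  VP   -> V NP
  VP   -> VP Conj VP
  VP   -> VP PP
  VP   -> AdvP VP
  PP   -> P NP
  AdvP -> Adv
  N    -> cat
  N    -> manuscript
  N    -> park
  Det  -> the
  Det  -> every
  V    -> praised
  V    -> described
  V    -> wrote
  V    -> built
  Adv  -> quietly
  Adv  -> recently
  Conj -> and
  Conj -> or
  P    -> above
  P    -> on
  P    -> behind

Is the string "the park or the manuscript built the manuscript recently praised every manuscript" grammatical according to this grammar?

Ungrammatical

For S → NP VP, every NP-prefix leaves a non-VP remainder: after 'the park' the remainder is not a VP; after 'the park or the manuscript' the remainder is not a VP.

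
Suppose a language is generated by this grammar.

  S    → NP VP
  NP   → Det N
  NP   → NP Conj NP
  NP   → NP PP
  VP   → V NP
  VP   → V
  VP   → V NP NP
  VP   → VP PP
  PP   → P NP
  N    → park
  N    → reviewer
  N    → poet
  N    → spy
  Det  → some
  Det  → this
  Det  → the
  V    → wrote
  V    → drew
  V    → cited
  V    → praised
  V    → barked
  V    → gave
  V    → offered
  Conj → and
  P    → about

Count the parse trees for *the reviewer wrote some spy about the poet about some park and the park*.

9

Two of the 9 distinct bracketings:
[S [NP [Det the] [N reviewer]] [VP [V wrote] [NP [NP [NP [Det some] [N spy]] [PP [P about] [NP [NP [Det the] [N poet]] [PP [P about] [NP [Det some] [N park]]]]]] [Conj and] [NP [Det the] [N park]]]]]
[S [NP [Det the] [N reviewer]] [VP [V wrote] [NP [NP [NP [NP [Det some] [N spy]] [PP [P about] [NP [Det the] [N poet]]]] [PP [P about] [NP [Det some] [N park]]]] [Conj and] [NP [Det the] [N park]]]]]
The trees differ in how a recursive rule is bracketed over the same span.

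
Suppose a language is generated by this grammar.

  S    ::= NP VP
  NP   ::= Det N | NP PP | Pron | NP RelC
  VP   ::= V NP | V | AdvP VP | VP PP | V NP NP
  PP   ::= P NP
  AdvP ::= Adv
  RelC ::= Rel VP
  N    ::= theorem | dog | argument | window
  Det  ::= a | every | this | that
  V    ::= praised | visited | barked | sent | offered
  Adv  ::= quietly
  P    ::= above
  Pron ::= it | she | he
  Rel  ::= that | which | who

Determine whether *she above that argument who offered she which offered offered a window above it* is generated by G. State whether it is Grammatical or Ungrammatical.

Grammatical

[S [NP [NP [Pron she]] [PP [P above] [NP [NP [Det that] [N argument]] [RelC [Rel who] [VP [V offered] [NP [NP [Pron she]] [RelC [Rel which] [VP [V offered]]]]]]]]] [VP [V offered] [NP [NP [Det a] [N window]] [PP [P above] [NP [Pron it]]]]]]
Each bracket corresponds to one application of a listed rule, so the string is derivable from S.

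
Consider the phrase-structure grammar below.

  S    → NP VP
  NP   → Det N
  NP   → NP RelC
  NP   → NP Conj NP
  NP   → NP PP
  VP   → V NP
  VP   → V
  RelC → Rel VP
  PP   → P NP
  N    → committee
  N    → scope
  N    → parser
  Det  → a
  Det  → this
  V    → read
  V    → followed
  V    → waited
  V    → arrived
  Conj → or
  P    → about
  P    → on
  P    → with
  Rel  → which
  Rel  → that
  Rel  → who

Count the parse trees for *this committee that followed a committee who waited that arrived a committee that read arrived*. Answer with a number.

Two of the 7 distinct bracketings:
[S [NP [NP [Det this] [N committee]] [RelC [Rel that] [VP [V followed] [NP [NP [NP [Det a] [N committee]] [RelC [Rel who] [VP [V waited]]]] [RelC [Rel that] [VP [V arrived] [NP [NP [Det a] [N committee]] [RelC [Rel that] [VP [V read]]]]]]]]]] [VP [V arrived]]]
[S [NP [NP [Det this] [N committee]] [RelC [Rel that] [VP [V followed] [NP [NP [NP [NP [Det a] [N committee]] [RelC [Rel who] [VP [V waited]]]] [RelC [Rel that] [VP [V arrived] [NP [Det a] [N committee]]]]] [RelC [Rel that] [VP [V read]]]]]]] [VP [V arrived]]]
The trees differ in how a recursive rule is bracketed over the same span.

7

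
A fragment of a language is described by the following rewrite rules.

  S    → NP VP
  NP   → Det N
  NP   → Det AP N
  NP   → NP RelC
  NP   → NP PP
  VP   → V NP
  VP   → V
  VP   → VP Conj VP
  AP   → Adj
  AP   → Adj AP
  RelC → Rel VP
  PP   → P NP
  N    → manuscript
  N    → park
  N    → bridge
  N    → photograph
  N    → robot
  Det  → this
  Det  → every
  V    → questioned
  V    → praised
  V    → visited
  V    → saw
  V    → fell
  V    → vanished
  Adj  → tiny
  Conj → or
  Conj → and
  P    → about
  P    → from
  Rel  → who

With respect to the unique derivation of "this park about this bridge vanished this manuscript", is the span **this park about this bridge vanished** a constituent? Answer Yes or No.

[S [NP [NP [Det this] [N park]] [PP [P about] [NP [Det this] [N bridge]]]] [VP [V vanished] [NP [Det this] [N manuscript]]]]
The smallest constituent containing 'this park about this bridge vanished' is the S spanning 'this park about this bridge vanished this manuscript'; no single node in the tree dominates exactly the given words.

No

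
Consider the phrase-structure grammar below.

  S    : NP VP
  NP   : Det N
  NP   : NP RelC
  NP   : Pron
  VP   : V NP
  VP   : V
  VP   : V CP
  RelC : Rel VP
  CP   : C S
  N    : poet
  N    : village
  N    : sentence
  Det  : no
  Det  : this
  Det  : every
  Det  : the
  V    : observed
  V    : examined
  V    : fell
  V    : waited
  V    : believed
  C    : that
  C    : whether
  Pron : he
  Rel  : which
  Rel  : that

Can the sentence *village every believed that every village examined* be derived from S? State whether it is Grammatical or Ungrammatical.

An N word can never sit immediately before a Det word in any string this grammar generates, so the substring 'village every' rules out a derivation.

Ungrammatical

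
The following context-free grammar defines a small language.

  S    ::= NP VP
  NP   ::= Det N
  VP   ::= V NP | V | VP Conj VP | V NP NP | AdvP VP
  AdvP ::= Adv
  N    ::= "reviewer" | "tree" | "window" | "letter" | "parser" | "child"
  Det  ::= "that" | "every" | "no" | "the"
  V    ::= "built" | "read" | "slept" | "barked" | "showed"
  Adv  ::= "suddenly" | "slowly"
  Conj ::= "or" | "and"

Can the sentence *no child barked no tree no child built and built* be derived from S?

Ungrammatical

For S → NP VP, the only prefix that parses as NP is 'no child', but the remainder 'barked no tree no child built and built' is not a VP under these rules.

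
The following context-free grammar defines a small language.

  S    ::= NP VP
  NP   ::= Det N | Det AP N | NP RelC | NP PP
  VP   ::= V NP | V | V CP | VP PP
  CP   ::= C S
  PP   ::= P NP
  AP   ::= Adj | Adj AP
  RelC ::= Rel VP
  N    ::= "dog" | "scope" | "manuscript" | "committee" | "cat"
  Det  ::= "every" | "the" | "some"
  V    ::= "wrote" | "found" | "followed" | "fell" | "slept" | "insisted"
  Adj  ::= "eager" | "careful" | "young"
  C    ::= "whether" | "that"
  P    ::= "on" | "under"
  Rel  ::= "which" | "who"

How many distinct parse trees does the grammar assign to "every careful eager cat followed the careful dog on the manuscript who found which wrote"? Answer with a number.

Two of the 4 distinct bracketings:
[S [NP [Det every] [AP [Adj careful] [AP [Adj eager]]] [N cat]] [VP [V followed] [NP [NP [NP [NP [Det the] [AP [Adj careful]] [N dog]] [PP [P on] [NP [Det the] [N manuscript]]]] [RelC [Rel who] [VP [V found]]]] [RelC [Rel which] [VP [V wrote]]]]]]
[S [NP [Det every] [AP [Adj careful] [AP [Adj eager]]] [N cat]] [VP [V followed] [NP [NP [NP [Det the] [AP [Adj careful]] [N dog]] [PP [P on] [NP [NP [Det the] [N manuscript]] [RelC [Rel who] [VP [V found]]]]]] [RelC [Rel which] [VP [V wrote]]]]]]
The trees differ in how a recursive rule is bracketed over the same span.

4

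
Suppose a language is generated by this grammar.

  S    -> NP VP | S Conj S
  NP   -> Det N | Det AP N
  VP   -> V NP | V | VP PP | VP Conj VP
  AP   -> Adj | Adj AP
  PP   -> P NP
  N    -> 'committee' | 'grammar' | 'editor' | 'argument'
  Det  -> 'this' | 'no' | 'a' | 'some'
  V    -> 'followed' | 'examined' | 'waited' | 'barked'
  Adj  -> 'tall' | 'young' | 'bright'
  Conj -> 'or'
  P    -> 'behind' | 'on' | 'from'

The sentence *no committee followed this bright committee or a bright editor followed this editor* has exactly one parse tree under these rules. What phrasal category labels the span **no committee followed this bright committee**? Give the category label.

S

[S [S [NP [Det no] [N committee]] [VP [V followed] [NP [Det this] [AP [Adj bright]] [N committee]]]] [Conj or] [S [NP [Det a] [AP [Adj bright]] [N editor]] [VP [V followed] [NP [Det this] [N editor]]]]]
The span 'no committee followed this bright committee' is the S node built by S → NP VP.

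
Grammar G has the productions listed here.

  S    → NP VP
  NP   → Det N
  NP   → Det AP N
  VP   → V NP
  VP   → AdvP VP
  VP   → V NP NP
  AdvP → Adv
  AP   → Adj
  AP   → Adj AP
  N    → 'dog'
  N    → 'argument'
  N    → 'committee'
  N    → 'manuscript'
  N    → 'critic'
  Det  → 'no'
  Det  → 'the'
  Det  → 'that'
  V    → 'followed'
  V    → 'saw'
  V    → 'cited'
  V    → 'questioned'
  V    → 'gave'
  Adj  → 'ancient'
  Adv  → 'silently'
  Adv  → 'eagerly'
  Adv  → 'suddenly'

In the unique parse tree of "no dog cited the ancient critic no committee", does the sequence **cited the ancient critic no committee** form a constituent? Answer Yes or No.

[S [NP [Det no] [N dog]] [VP [V cited] [NP [Det the] [AP [Adj ancient]] [N critic]] [NP [Det no] [N committee]]]]
The words 'cited the ancient critic no committee' are exhaustively dominated by a single VP node (built by VP → V NP NP), so they form a constituent.

Yes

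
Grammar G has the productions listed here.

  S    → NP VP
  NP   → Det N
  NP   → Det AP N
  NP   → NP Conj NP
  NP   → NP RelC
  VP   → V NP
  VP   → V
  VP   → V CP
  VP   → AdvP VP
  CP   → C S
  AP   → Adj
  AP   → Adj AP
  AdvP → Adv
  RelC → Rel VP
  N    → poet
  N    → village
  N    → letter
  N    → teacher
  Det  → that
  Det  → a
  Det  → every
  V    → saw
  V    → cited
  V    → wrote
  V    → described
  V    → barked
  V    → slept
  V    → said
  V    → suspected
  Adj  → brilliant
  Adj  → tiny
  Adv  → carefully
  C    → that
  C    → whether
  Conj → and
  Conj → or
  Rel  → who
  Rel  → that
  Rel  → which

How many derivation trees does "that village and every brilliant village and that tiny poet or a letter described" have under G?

Two of the 5 distinct bracketings:
[S [NP [NP [Det that] [N village]] [Conj and] [NP [NP [Det every] [AP [Adj brilliant]] [N village]] [Conj and] [NP [NP [Det that] [AP [Adj tiny]] [N poet]] [Conj or] [NP [Det a] [N letter]]]]] [VP [V described]]]
[S [NP [NP [Det that] [N village]] [Conj and] [NP [NP [NP [Det every] [AP [Adj brilliant]] [N village]] [Conj and] [NP [Det that] [AP [Adj tiny]] [N poet]]] [Conj or] [NP [Det a] [N letter]]]] [VP [V described]]]
The trees differ in how a recursive rule is bracketed over the same span.

5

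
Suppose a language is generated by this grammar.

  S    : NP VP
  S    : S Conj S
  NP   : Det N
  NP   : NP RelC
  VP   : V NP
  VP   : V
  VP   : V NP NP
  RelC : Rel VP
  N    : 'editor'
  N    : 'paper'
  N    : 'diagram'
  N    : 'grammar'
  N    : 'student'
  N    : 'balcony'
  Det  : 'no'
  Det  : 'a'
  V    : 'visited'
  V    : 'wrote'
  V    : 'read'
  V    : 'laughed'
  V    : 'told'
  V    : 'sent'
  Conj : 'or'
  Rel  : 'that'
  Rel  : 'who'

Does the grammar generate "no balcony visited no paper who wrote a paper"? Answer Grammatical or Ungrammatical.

Grammatical

[S [NP [Det no] [N balcony]] [VP [V visited] [NP [NP [Det no] [N paper]] [RelC [Rel who] [VP [V wrote] [NP [Det a] [N paper]]]]]]]
Each bracket corresponds to one application of a listed rule, so the string is derivable from S.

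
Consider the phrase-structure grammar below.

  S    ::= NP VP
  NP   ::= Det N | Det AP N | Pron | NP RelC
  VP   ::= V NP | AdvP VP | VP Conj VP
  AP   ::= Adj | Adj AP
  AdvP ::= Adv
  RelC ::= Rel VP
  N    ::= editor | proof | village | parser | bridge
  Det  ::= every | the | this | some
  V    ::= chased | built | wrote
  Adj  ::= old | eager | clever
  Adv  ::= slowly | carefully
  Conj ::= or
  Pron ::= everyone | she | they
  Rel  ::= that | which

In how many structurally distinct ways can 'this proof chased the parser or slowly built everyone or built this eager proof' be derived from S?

3

Two of the 3 distinct bracketings:
[S [NP [Det this] [N proof]] [VP [VP [V chased] [NP [Det the] [N parser]]] [Conj or] [VP [AdvP [Adv slowly]] [VP [VP [V built] [NP [Pron everyone]]] [Conj or] [VP [V built] [NP [Det this] [AP [Adj eager]] [N proof]]]]]]]
[S [NP [Det this] [N proof]] [VP [VP [V chased] [NP [Det the] [N parser]]] [Conj or] [VP [VP [AdvP [Adv slowly]] [VP [V built] [NP [Pron everyone]]]] [Conj or] [VP [V built] [NP [Det this] [AP [Adj eager]] [N proof]]]]]]
The trees differ in how a recursive rule is bracketed over the same span.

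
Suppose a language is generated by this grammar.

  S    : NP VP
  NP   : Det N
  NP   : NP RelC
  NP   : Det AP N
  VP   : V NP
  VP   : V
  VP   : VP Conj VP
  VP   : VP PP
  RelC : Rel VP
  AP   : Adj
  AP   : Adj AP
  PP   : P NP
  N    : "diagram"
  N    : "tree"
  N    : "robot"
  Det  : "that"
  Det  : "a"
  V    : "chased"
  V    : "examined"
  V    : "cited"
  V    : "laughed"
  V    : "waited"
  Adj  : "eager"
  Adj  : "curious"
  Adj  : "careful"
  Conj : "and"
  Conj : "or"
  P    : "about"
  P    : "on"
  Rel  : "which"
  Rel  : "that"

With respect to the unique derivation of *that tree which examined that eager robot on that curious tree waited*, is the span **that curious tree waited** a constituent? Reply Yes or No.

[S [NP [NP [Det that] [N tree]] [RelC [Rel which] [VP [VP [V examined] [NP [Det that] [AP [Adj eager]] [N robot]]] [PP [P on] [NP [Det that] [AP [Adj curious]] [N tree]]]]]] [VP [V waited]]]
The smallest constituent containing 'that curious tree waited' is the S spanning 'that tree which examined that eager robot on that curious tree waited'; no single node in the tree dominates exactly the given words.

No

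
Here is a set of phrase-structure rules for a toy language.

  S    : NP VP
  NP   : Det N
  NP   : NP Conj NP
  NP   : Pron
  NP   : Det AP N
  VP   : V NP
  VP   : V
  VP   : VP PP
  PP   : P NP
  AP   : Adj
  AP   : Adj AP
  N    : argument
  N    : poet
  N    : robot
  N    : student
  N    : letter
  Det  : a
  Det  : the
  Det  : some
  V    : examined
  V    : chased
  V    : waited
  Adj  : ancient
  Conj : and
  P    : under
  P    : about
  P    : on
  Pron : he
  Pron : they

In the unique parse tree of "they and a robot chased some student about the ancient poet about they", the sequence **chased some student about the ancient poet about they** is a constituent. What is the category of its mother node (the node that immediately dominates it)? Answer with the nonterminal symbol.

S
  NP
    NP
      Pron: they
    Conj: and
    NP
      Det: a
      N: robot
  VP
    VP
      VP
        V: chased
        NP
          Det: some
          N: student
      PP
        P: about
        NP
          Det: the
          AP
            Adj: ancient
          N: poet
    PP
      P: about
      NP
        Pron: they
The span 'chased some student about the ancient poet about they' is the VP node built by VP → VP PP.
Its mother is the S built by S → NP VP.

S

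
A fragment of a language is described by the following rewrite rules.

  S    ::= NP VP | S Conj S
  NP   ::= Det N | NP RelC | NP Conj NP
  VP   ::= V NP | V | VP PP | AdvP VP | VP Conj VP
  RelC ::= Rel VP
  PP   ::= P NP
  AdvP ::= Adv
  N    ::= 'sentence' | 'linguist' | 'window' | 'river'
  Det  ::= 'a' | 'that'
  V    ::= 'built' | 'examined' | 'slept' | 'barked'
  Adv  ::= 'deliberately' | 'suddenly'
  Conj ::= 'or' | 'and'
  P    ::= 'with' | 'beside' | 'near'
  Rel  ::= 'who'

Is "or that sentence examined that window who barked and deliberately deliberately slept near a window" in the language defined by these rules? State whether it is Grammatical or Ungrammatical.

Ungrammatical

For S → NP VP, no prefix of the string parses as an NP. The alternative S rule S → S Conj S likewise has no satisfying split.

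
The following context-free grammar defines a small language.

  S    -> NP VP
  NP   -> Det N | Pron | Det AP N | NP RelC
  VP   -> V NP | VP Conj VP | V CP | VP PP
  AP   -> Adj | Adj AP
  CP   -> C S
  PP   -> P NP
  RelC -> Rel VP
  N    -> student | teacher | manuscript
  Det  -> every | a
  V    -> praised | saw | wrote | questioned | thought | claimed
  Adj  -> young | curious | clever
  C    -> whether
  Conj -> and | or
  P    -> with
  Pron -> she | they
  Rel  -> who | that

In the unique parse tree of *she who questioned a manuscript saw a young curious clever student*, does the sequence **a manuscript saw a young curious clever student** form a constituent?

[S [NP [NP [Pron she]] [RelC [Rel who] [VP [V questioned] [NP [Det a] [N manuscript]]]]] [VP [V saw] [NP [Det a] [AP [Adj young] [AP [Adj curious] [AP [Adj clever]]]] [N student]]]]
The smallest constituent containing 'a manuscript saw a young curious clever student' is the S spanning 'she who questioned a manuscript saw a young curious clever student'; no single node in the tree dominates exactly the given words.

No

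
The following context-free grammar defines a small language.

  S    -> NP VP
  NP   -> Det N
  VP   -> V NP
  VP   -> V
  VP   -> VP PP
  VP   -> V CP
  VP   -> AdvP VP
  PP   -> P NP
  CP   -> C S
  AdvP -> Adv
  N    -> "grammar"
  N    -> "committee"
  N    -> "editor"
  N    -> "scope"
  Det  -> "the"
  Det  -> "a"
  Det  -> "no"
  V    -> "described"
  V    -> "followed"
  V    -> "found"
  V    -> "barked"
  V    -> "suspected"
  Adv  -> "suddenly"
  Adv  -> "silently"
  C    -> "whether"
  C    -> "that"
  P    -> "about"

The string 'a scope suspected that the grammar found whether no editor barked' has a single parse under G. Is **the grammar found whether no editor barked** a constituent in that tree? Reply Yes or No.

[S [NP [Det a] [N scope]] [VP [V suspected] [CP [C that] [S [NP [Det the] [N grammar]] [VP [V found] [CP [C whether] [S [NP [Det no] [N editor]] [VP [V barked]]]]]]]]]
The words 'the grammar found whether no editor barked' are exhaustively dominated by a single S node (built by S → NP VP), so they form a constituent.

Yes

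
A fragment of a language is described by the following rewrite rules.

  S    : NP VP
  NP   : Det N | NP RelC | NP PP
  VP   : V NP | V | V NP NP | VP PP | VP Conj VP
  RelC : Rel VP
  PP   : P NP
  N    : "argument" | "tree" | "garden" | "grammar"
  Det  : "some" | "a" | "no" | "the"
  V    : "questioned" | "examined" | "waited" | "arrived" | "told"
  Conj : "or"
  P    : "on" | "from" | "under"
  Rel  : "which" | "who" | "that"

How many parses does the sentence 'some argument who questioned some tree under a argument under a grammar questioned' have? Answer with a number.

9

Two of the 9 distinct bracketings:
[S [NP [NP [Det some] [N argument]] [RelC [Rel who] [VP [V questioned] [NP [NP [Det some] [N tree]] [PP [P under] [NP [NP [Det a] [N argument]] [PP [P under] [NP [Det a] [N grammar]]]]]]]]] [VP [V questioned]]]
[S [NP [NP [Det some] [N argument]] [RelC [Rel who] [VP [V questioned] [NP [NP [NP [Det some] [N tree]] [PP [P under] [NP [Det a] [N argument]]]] [PP [P under] [NP [Det a] [N grammar]]]]]]] [VP [V questioned]]]
The trees differ in how a recursive rule is bracketed over the same span.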